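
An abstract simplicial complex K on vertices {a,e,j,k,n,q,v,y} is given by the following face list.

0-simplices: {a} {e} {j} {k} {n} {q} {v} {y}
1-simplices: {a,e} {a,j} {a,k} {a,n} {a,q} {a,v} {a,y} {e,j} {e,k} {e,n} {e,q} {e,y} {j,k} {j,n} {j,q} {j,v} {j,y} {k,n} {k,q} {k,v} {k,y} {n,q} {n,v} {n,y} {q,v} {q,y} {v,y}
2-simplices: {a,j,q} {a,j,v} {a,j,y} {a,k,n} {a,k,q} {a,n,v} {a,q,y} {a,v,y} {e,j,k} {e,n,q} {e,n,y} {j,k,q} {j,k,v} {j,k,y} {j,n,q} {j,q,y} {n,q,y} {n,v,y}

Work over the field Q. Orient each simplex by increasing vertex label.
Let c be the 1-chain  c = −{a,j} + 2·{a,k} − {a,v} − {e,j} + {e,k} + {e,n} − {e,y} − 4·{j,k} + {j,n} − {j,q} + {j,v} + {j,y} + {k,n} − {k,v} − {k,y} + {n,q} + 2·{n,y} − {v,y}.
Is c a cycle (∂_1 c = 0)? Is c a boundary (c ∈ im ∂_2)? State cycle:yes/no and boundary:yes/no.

cycle:yes boundary:yes

n_0=8 n_1=27 n_2=18  [Q]
∂1: piv[ae,aj,ak,an,aq,av,ay] rk=7  ker:ej,ek,en,eq,ey,jk,jn,jq,jv,jy,kn,kq,kv,ky,nq,nv,ny,qv,qy,vy
∂2: piv[ajq,ajv,ajy,akn,akq,anv,aqy,avy,ejk,enq,eny,jkq,jkv,jky,jnq,nqy,nvy] rk=17  ker:jqy
∂1c = 0
c vs im∂2: reduces to 0 ⇒ boundary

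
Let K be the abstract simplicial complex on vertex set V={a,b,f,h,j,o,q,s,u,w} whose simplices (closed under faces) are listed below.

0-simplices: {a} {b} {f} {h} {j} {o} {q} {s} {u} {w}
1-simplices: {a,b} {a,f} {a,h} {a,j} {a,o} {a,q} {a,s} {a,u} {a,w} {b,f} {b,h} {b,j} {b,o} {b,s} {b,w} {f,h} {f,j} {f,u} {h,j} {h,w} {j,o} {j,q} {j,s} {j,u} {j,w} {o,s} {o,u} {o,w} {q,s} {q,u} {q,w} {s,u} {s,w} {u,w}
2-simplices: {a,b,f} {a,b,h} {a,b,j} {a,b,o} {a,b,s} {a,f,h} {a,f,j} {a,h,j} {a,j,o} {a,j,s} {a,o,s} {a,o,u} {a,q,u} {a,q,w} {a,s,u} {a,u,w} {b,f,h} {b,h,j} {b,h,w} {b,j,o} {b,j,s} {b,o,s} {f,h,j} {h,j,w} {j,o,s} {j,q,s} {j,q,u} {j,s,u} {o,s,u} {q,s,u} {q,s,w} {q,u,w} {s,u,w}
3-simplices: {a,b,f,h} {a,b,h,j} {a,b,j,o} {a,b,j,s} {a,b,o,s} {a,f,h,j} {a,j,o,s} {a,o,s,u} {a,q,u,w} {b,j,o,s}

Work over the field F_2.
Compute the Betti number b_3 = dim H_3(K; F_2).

n_0=10 n_1=34 n_2=33 n_3=10  [Z2]
∂1: piv[ab,af,ah,aj,ao,aq,as,au,aw] rk=9  ker:bf,bh,bj,bo,bs,bw,fh,fj,fu,hj,hw,jo,jq,js,ju,jw,os,ou,ow,qs,qu,qw,su,sw,uw
∂2: piv[abf,abh,abj,abo,abs,afh,afj,ahj,ajo,ajs,aos,aou,aqu,aqw,asu,auw,bhw,hjw,jqs,jqu,jsu,qsw] rk=22  ker:bfh,bhj,bjo,bjs,bos,fhj,jos,osu,qsu,quw,suw
∂3: piv[abfh,abhj,abjo,abjs,abos,afhj,ajos,aosu,aquw] rk=9  ker:bjos
b_3=(10−9)−0=1

b_3=1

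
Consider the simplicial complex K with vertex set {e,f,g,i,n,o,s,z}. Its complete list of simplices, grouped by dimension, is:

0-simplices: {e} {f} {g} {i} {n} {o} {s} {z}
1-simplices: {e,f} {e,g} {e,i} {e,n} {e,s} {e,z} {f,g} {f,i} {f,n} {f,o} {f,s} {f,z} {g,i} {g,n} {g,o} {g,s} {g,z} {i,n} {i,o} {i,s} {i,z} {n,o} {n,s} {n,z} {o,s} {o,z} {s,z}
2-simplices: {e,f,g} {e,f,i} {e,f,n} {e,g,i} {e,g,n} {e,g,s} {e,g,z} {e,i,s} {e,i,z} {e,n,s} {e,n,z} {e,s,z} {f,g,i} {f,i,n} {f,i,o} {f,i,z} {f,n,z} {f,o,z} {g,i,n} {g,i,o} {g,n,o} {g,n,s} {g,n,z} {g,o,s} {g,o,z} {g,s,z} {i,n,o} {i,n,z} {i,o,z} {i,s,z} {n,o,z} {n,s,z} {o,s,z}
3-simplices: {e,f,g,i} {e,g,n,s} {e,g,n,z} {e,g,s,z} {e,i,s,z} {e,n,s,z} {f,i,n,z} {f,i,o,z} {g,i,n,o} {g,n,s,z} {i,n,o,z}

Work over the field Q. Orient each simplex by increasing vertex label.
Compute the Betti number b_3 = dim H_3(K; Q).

b_3=1

n_0=8 n_1=27 n_2=33 n_3=11  [Q]
∂1: piv[ef,eg,ei,en,es,ez,fo] rk=7  ker:fg,fi,fn,fs,fz,gi,gn,go,gs,gz,in,io,is,iz,no,ns,nz,os,oz,sz
∂2: piv[efg,efi,efn,egi,egn,egs,egz,eis,eiz,ens,enz,esz,fin,fio,fiz,foz,gio,gno,gos] rk=19  ker:fgi,fnz,gin,gns,gnz,goz,gsz,ino,inz,ioz,isz,noz,nsz,osz
∂3: piv[efgi,egns,egnz,egsz,eisz,ensz,finz,fioz,gino,inoz] rk=10  ker:gnsz
b_3=(11−10)−0=1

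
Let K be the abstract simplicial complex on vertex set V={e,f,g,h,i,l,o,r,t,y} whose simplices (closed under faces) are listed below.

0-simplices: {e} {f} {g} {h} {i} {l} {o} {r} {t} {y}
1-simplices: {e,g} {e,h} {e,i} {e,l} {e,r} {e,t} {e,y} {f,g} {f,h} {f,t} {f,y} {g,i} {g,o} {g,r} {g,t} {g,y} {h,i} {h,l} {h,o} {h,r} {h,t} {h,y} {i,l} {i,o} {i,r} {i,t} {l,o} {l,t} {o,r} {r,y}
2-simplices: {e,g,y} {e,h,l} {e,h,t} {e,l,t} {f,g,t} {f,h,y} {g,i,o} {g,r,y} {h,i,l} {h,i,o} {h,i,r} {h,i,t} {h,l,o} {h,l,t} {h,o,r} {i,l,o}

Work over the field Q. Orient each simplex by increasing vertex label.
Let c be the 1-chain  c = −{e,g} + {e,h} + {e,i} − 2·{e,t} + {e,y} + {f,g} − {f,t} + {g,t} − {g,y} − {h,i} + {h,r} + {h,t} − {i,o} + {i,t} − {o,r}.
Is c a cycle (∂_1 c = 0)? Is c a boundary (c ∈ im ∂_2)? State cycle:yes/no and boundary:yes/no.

cycle:yes boundary:no

n_0=10 n_1=30 n_2=16  [Q]
∂1: piv[eg,eh,ei,el,er,et,ey,fg,go] rk=9  ker:fh,ft,fy,gi,gr,gt,gy,hi,hl,ho,hr,ht,hy,il,io,ir,it,lo,lt,or,ry
∂2: piv[egy,ehl,eht,elt,fgt,fhy,gio,gry,hil,hio,hir,hit,hlo,hor] rk=14  ker:hlt,ilo
∂1c = 0
c vs im∂2: residual ≠ 0 ⇒ not boundary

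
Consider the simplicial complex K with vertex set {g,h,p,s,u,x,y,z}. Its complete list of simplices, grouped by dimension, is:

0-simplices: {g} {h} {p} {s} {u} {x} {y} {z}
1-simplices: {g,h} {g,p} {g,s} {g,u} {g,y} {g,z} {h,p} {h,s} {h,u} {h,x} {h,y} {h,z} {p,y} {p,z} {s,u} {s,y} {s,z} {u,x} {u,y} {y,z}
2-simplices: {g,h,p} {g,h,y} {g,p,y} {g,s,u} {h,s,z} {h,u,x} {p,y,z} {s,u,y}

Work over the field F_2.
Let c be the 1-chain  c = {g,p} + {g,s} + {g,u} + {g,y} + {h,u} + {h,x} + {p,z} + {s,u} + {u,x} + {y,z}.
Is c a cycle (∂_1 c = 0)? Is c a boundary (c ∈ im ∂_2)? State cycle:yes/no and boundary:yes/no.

n_0=8 n_1=20 n_2=8  [Z2]
∂1: piv[gh,gp,gs,gu,gy,gz,hx] rk=7  ker:hp,hs,hu,hy,hz,py,pz,su,sy,sz,ux,uy,yz
∂2: piv[ghp,ghy,gpy,gsu,hsz,hux,pyz,suy] rk=8
∂1c = 0
c vs im∂2: reduces to 0 ⇒ boundary

cycle:yes boundary:yes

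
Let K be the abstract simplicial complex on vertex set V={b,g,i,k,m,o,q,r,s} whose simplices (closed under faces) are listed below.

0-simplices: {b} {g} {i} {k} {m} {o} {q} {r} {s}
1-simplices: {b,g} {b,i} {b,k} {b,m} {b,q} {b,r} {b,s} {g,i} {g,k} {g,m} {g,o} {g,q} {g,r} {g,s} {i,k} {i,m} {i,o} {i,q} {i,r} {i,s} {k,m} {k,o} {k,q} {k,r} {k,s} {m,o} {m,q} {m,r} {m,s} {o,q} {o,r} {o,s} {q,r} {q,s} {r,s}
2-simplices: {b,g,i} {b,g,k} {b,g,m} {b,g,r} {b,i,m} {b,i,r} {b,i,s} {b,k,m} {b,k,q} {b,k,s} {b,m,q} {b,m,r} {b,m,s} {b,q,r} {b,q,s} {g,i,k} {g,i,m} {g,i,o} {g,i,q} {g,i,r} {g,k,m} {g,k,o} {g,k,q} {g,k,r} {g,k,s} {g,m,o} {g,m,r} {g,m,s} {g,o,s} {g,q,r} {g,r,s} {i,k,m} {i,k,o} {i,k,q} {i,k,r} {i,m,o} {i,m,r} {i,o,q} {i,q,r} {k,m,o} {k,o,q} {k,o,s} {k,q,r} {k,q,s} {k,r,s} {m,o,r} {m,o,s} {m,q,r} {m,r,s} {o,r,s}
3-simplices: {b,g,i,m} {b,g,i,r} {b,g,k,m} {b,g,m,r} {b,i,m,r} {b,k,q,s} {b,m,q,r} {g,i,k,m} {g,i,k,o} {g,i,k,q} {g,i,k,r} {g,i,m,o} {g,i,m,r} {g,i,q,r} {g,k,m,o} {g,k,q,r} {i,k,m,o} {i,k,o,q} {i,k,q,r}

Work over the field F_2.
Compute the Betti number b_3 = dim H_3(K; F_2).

n_0=9 n_1=35 n_2=50 n_3=19  [Z2]
∂1: piv[bg,bi,bk,bm,bq,br,bs,go] rk=8  ker:gi,gk,gm,gq,gr,gs,ik,im,io,iq,ir,is,km,ko,kq,kr,ks,mo,mq,mr,ms,oq,or,os,qr,qs,rs
∂2: piv[bgi,bgk,bgm,bgr,bim,bir,bis,bkm,bkq,bks,bmq,bmr,bms,bqr,bqs,gik,gio,giq,gko,gkq,gkr,gks,gmo,gos,grs,ioq,mor] rk=27  ker:gim,gir,gkm,gmr,gms,gqr,ikm,iko,ikq,ikr,imo,imr,iqr,kmo,koq,kos,kqr,kqs,krs,mos,mqr,mrs,ors
∂3: piv[bgim,bgir,bgkm,bgmr,bimr,bkqs,bmqr,gikm,giko,gikq,gikr,gimo,giqr,gkmo,gkqr,ikoq] rk=16  ker:gimr,ikmo,ikqr
b_3=(19−16)−0=3

b_3=3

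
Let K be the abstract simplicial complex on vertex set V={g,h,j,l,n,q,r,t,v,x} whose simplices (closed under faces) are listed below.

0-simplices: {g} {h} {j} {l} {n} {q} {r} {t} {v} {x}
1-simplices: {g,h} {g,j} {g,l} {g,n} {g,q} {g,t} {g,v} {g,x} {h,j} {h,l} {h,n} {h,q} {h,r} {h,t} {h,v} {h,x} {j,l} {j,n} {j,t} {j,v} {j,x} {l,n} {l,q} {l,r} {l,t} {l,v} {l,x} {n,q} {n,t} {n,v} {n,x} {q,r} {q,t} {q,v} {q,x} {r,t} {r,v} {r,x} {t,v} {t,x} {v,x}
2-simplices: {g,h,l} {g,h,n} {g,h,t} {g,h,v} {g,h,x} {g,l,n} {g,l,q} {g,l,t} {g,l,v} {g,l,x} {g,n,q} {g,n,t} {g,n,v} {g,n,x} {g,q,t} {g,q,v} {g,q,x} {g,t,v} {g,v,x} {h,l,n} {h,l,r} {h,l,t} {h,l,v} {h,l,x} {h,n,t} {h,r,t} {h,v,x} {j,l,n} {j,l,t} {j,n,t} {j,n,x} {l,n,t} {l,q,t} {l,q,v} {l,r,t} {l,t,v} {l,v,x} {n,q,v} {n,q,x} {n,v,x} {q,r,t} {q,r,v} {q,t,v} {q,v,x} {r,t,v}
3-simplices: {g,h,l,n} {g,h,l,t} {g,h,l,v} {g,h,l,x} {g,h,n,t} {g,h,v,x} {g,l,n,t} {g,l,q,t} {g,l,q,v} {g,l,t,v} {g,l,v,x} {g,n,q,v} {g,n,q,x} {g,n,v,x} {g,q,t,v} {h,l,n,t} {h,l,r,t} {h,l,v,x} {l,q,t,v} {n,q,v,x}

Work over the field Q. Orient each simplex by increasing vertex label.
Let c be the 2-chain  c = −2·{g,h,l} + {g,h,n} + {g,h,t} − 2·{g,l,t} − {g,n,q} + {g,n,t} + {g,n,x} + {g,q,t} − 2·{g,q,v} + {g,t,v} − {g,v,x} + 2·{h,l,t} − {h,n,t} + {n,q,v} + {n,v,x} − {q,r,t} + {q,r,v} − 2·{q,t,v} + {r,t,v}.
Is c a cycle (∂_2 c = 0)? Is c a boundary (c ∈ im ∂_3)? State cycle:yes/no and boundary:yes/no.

n_0=10 n_1=41 n_2=45 n_3=20  [Q]
∂1: piv[gh,gj,gl,gn,gq,gt,gv,gx,hr] rk=9  ker:hj,hl,hn,hq,ht,hv,hx,jl,jn,jt,jv,jx,ln,lq,lr,lt,lv,lx,nq,nt,nv,nx,qr,qt,qv,qx,rt,rv,rx,tv,tx,vx
∂2: piv[ghl,ghn,ght,ghv,ghx,gln,glq,glt,glv,glx,gnq,gnt,gnv,gnx,gqt,gqv,gqx,gtv,gvx,hlr,hrt,jln,jlt,jnx,qrt,qrv] rk=26  ker:hln,hlt,hlv,hlx,hnt,hvx,jnt,lnt,lqt,lqv,lrt,ltv,lvx,nqv,nqx,nvx,qtv,qvx,rtv
∂3: piv[ghln,ghlt,ghlv,ghlx,ghnt,ghvx,glnt,glqt,glqv,gltv,glvx,gnqv,gnqx,gnvx,gqtv,hlrt,nqvx] rk=17  ker:hlnt,hlvx,lqtv
∂2c = 0
c vs im∂3: residual ≠ 0 ⇒ not boundary

cycle:yes boundary:no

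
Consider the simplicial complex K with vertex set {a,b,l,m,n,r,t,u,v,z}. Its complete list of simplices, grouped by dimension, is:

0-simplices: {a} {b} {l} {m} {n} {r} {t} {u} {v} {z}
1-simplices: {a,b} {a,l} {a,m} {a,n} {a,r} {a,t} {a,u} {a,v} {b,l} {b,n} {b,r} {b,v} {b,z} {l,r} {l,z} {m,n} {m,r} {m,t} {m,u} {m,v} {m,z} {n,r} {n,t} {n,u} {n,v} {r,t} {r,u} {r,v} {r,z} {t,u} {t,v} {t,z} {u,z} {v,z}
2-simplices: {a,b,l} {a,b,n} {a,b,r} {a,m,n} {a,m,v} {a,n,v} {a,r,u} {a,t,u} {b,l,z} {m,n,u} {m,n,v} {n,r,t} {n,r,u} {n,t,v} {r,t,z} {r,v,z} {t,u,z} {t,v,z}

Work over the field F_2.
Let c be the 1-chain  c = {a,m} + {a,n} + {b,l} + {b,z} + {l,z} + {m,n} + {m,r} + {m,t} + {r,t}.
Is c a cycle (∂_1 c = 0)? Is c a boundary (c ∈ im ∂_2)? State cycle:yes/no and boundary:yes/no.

n_0=10 n_1=34 n_2=18  [Z2]
∂1: piv[ab,al,am,an,ar,at,au,av,bz] rk=9  ker:bl,bn,br,bv,lr,lz,mn,mr,mt,mu,mv,mz,nr,nt,nu,nv,rt,ru,rv,rz,tu,tv,tz,uz,vz
∂2: piv[abl,abn,abr,amn,amv,anv,aru,atu,blz,mnu,nrt,nru,ntv,rtz,rvz,tuz,tvz] rk=17  ker:mnv
∂1c = 0
c vs im∂2: residual ≠ 0 ⇒ not boundary

cycle:yes boundary:no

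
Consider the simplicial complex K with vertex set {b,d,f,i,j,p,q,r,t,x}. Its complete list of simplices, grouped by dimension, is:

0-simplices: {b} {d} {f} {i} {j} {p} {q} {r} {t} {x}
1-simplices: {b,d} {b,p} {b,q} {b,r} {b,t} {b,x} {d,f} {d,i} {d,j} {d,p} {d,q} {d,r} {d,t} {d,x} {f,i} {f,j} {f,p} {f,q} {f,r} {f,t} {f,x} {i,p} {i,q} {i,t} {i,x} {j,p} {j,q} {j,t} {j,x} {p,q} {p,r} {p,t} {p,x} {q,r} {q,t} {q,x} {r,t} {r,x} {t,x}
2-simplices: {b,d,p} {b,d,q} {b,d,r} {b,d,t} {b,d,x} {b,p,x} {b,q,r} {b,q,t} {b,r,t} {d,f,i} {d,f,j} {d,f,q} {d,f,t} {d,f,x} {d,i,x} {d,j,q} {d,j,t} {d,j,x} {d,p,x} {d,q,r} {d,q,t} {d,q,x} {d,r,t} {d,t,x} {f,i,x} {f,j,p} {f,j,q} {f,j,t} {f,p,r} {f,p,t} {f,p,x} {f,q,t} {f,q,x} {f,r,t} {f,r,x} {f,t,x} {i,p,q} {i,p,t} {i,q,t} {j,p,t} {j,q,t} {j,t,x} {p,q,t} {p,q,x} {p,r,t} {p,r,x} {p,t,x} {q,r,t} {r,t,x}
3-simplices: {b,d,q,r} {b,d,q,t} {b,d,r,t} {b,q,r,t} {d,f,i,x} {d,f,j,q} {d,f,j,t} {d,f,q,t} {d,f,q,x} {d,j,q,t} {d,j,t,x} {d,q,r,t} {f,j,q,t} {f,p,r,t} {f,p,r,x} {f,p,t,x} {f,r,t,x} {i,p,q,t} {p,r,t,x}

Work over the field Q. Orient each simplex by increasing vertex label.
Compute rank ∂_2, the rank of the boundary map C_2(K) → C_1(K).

rank∂_2=29

n_0=10 n_1=39 n_2=49 n_3=19  [Q]
∂1: piv[bd,bp,bq,br,bt,bx,df,di,dj] rk=9  ker:dp,dq,dr,dt,dx,fi,fj,fp,fq,fr,ft,fx,ip,iq,it,ix,jp,jq,jt,jx,pq,pr,pt,px,qr,qt,qx,rt,rx,tx
∂2: piv[bdp,bdq,bdr,bdt,bdx,bpx,bqr,bqt,brt,dfi,dfj,dfq,dft,dfx,dix,djq,djt,djx,dqx,dtx,fjp,fpr,fpt,fpx,frt,frx,ipq,ipt,iqt] rk=29  ker:dpx,dqr,dqt,drt,fix,fjq,fjt,fqt,fqx,ftx,jpt,jqt,jtx,pqt,pqx,prt,prx,ptx,qrt,rtx
∂3: piv[bdqr,bdqt,bdrt,bqrt,dfix,dfjq,dfjt,dfqt,dfqx,djqt,djtx,fprt,fprx,fptx,frtx,ipqt] rk=16  ker:dqrt,fjqt,prtx
rk∂_2=29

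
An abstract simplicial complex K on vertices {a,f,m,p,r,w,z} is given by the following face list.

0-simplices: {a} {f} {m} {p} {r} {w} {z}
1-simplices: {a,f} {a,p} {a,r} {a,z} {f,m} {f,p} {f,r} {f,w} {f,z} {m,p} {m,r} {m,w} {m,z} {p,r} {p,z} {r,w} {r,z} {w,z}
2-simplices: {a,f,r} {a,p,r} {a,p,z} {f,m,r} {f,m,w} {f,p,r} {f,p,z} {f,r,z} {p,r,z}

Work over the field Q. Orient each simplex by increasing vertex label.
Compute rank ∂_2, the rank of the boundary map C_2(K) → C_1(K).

n_0=7 n_1=18 n_2=9  [Q]
∂1: piv[af,ap,ar,az,fm,fw] rk=6  ker:fp,fr,fz,mp,mr,mw,mz,pr,pz,rw,rz,wz
∂2: piv[afr,apr,apz,fmr,fmw,fpr,fpz,frz] rk=8  ker:prz
rk∂_2=8

rank∂_2=8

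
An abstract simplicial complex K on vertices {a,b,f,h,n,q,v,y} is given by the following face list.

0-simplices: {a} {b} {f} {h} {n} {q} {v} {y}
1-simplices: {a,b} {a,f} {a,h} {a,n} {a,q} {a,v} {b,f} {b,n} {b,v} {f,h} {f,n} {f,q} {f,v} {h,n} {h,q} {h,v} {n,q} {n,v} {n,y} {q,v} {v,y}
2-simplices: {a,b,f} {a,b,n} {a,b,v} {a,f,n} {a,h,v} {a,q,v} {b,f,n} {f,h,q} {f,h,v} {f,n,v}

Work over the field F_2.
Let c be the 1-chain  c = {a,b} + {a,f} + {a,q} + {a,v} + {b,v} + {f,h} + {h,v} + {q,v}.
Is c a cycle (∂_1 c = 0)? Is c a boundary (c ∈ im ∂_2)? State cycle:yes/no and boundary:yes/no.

n_0=8 n_1=21 n_2=10  [Z2]
∂1: piv[ab,af,ah,an,aq,av,ny] rk=7  ker:bf,bn,bv,fh,fn,fq,fv,hn,hq,hv,nq,nv,qv,vy
∂2: piv[abf,abn,abv,afn,ahv,aqv,fhq,fhv,fnv] rk=9  ker:bfn
∂1c = 0
c vs im∂2: residual ≠ 0 ⇒ not boundary

cycle:yes boundary:no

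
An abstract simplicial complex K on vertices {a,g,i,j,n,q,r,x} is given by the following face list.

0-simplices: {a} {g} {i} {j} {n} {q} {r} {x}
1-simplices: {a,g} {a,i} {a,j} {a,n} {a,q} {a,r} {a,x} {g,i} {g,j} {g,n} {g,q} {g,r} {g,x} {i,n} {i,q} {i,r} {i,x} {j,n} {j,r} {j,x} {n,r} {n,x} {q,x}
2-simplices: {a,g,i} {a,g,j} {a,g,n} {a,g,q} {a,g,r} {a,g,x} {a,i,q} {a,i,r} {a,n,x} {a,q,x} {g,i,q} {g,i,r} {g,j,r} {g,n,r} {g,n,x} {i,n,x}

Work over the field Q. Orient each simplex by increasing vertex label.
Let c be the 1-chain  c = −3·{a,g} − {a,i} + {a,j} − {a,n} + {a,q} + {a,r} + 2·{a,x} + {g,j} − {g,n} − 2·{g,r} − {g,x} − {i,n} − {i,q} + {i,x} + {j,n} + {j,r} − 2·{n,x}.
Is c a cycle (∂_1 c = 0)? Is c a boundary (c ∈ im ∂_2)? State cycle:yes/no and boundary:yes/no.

cycle:yes boundary:no

n_0=8 n_1=23 n_2=16  [Q]
∂1: piv[ag,ai,aj,an,aq,ar,ax] rk=7  ker:gi,gj,gn,gq,gr,gx,in,iq,ir,ix,jn,jr,jx,nr,nx,qx
∂2: piv[agi,agj,agn,agq,agr,agx,aiq,air,anx,aqx,gjr,gnr,inx] rk=13  ker:giq,gir,gnx
∂1c = 0
c vs im∂2: residual ≠ 0 ⇒ not boundary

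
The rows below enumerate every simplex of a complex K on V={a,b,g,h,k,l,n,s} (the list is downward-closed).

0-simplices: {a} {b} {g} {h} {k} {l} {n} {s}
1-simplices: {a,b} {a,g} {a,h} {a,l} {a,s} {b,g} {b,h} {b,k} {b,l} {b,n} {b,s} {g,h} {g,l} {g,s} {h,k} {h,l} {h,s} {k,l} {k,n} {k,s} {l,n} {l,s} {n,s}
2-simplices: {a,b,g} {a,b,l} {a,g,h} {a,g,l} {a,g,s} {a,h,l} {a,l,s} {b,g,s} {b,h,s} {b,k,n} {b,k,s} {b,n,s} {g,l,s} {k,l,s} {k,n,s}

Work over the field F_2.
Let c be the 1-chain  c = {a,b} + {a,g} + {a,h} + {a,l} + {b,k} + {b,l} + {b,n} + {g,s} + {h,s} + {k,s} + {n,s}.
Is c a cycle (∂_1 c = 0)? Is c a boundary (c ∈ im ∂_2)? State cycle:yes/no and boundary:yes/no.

cycle:yes boundary:no

n_0=8 n_1=23 n_2=15  [Z2]
∂1: piv[ab,ag,ah,al,as,bk,bn] rk=7  ker:bg,bh,bl,bs,gh,gl,gs,hk,hl,hs,kl,kn,ks,ln,ls,ns
∂2: piv[abg,abl,agh,agl,ags,ahl,als,bgs,bhs,bkn,bks,bns,kls] rk=13  ker:gls,kns
∂1c = 0
c vs im∂2: residual ≠ 0 ⇒ not boundary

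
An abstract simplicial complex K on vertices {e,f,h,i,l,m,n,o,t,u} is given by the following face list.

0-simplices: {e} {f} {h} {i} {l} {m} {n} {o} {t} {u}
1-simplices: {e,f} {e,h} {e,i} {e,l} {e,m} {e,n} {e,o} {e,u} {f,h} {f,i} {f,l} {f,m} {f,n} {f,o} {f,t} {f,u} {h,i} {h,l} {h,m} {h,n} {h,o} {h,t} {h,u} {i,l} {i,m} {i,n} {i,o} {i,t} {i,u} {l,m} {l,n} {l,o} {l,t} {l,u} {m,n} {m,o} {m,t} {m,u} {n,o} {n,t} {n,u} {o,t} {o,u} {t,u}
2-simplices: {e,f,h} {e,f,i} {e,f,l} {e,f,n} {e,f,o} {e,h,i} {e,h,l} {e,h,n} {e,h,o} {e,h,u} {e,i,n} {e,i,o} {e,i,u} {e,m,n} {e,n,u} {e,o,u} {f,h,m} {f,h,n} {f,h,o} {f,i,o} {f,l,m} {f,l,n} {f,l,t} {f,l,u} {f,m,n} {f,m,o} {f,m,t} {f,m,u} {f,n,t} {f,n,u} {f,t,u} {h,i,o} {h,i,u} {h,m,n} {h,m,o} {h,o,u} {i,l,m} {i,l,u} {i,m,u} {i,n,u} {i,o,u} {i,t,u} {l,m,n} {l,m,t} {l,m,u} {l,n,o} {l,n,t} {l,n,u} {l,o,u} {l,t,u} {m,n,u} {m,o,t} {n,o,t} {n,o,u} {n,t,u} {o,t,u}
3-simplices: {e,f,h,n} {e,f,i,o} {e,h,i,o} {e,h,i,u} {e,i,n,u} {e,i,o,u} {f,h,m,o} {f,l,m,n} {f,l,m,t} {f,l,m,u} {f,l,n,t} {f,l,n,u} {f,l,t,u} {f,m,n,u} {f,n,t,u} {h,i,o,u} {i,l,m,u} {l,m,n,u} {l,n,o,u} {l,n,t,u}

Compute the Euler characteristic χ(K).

χ(K)=2

n_0=10 n_1=44 n_2=56 n_3=20
χ=+10−44+56−20=2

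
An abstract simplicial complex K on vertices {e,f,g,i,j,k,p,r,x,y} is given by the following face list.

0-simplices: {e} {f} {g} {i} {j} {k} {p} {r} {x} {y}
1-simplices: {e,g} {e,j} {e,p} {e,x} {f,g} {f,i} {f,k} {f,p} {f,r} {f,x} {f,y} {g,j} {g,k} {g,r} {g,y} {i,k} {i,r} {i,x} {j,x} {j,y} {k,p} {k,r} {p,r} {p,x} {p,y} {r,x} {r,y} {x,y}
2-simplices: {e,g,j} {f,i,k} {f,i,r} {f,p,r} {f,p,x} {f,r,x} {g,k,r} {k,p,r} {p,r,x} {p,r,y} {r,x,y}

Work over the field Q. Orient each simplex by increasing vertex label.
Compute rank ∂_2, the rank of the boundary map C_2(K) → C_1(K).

rank∂_2=10

n_0=10 n_1=28 n_2=11  [Q]
∂1: piv[eg,ej,ep,ex,fg,fi,fk,fr,fy] rk=9  ker:fp,fx,gj,gk,gr,gy,ik,ir,ix,jx,jy,kp,kr,pr,px,py,rx,ry,xy
∂2: piv[egj,fik,fir,fpr,fpx,frx,gkr,kpr,pry,rxy] rk=10  ker:prx
rk∂_2=10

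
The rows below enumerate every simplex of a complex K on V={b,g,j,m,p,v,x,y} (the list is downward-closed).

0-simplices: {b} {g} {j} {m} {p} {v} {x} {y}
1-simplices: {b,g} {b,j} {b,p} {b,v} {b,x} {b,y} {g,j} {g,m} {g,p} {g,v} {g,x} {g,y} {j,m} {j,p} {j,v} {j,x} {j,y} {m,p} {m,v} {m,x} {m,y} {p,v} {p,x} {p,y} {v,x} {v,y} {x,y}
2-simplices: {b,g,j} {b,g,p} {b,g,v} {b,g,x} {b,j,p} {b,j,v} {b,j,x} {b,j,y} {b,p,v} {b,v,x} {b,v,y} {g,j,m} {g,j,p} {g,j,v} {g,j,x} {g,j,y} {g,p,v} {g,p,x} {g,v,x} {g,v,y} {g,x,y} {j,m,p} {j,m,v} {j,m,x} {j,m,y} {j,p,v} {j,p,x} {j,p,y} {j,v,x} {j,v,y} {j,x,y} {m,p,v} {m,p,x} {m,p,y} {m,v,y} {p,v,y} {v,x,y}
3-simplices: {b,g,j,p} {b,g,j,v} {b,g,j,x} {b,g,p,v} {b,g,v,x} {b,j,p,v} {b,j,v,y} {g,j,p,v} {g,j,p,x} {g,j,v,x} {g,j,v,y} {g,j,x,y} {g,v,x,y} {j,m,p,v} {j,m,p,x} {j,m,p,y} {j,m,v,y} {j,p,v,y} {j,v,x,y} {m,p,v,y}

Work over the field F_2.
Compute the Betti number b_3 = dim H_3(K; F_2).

n_0=8 n_1=27 n_2=37 n_3=20  [Z2]
∂1: piv[bg,bj,bp,bv,bx,by,gm] rk=7  ker:gj,gp,gv,gx,gy,jm,jp,jv,jx,jy,mp,mv,mx,my,pv,px,py,vx,vy,xy
∂2: piv[bgj,bgp,bgv,bgx,bjp,bjv,bjx,bjy,bpv,bvx,bvy,gjm,gjy,gpx,gxy,jmp,jmv,jmx,jmy,jpy] rk=20  ker:gjp,gjv,gjx,gpv,gvx,gvy,jpv,jpx,jvx,jvy,jxy,mpv,mpx,mpy,mvy,pvy,vxy
∂3: piv[bgjp,bgjv,bgjx,bgpv,bgvx,bjpv,bjvy,gjpx,gjvx,gjvy,gjxy,gvxy,jmpv,jmpx,jmpy,jmvy,jpvy] rk=17  ker:gjpv,jvxy,mpvy
b_3=(20−17)−0=3

b_3=3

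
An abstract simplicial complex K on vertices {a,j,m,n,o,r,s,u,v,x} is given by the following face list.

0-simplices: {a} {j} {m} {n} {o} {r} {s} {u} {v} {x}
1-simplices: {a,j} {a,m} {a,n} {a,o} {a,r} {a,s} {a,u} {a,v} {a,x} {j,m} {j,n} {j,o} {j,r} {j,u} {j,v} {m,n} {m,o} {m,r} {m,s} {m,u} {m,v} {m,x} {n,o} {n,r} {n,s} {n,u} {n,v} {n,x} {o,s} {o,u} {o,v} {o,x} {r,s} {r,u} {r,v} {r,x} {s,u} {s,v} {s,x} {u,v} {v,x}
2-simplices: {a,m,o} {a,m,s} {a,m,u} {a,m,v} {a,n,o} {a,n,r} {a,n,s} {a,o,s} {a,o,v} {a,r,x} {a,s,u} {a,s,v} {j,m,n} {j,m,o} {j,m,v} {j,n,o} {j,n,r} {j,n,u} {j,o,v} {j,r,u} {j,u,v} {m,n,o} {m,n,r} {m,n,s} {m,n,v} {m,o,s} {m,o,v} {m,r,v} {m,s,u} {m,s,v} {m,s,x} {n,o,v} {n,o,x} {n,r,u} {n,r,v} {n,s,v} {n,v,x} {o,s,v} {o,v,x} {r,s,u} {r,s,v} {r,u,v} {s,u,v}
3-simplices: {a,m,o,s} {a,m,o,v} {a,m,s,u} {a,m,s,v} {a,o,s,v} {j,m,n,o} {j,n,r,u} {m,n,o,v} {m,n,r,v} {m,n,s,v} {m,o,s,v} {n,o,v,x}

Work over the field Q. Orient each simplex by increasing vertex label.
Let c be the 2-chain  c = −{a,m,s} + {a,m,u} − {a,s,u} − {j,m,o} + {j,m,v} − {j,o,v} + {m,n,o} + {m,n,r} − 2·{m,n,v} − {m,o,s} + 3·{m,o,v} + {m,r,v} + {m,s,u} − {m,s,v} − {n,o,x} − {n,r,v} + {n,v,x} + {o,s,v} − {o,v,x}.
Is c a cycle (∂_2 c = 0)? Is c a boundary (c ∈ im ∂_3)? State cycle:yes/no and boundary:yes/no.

n_0=10 n_1=41 n_2=43 n_3=12  [Q]
∂1: piv[aj,am,an,ao,ar,as,au,av,ax] rk=9  ker:jm,jn,jo,jr,ju,jv,mn,mo,mr,ms,mu,mv,mx,no,nr,ns,nu,nv,nx,os,ou,ov,ox,rs,ru,rv,rx,su,sv,sx,uv,vx
∂2: piv[amo,ams,amu,amv,ano,anr,ans,aos,aov,arx,asu,asv,jmn,jmo,jmv,jno,jnr,jnu,jru,juv,mnr,mnv,mrv,msx,nox,nvx,rsu,rsv] rk=28  ker:jov,mno,mns,mos,mov,msu,msv,nov,nru,nrv,nsv,osv,ovx,ruv,suv
∂3: piv[amos,amov,amsu,amsv,aosv,jmno,jnru,mnov,mnrv,mnsv,novx] rk=11  ker:mosv
∂2c = 0
c vs im∂3: residual ≠ 0 ⇒ not boundary

cycle:yes boundary:no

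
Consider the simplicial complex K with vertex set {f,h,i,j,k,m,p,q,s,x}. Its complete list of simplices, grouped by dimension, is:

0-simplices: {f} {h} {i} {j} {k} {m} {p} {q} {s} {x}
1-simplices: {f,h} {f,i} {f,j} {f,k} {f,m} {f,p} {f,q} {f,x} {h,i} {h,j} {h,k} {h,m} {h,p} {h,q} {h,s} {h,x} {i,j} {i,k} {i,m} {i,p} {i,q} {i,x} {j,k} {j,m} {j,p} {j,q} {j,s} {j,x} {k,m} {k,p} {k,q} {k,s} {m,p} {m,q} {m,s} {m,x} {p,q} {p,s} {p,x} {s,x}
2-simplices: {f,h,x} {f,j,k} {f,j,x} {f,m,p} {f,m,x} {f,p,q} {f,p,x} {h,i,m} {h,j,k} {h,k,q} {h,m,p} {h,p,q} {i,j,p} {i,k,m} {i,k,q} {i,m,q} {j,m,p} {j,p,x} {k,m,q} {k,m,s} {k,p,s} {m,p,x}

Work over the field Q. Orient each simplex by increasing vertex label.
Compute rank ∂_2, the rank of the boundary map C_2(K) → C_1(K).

rank∂_2=20

n_0=10 n_1=40 n_2=22  [Q]
∂1: piv[fh,fi,fj,fk,fm,fp,fq,fx,hs] rk=9  ker:hi,hj,hk,hm,hp,hq,hx,ij,ik,im,ip,iq,ix,jk,jm,jp,jq,js,jx,km,kp,kq,ks,mp,mq,ms,mx,pq,ps,px,sx
∂2: piv[fhx,fjk,fjx,fmp,fmx,fpq,fpx,him,hjk,hkq,hmp,hpq,ijp,ikm,ikq,imq,jmp,jpx,kms,kps] rk=20  ker:kmq,mpx
rk∂_2=20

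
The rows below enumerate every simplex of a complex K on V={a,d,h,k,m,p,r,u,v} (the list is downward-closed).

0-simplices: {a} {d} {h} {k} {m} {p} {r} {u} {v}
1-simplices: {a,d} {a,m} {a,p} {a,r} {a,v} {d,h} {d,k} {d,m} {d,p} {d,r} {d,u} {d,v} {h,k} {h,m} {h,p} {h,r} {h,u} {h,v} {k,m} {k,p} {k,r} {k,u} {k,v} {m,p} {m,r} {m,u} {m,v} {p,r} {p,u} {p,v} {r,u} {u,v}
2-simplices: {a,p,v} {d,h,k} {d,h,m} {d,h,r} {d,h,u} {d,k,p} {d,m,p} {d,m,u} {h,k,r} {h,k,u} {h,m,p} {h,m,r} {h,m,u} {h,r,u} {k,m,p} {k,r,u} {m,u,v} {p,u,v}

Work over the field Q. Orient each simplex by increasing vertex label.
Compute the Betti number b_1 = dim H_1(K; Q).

b_1=8

n_0=9 n_1=32 n_2=18  [Q]
∂1: piv[ad,am,ap,ar,av,dh,dk,du] rk=8  ker:dm,dp,dr,dv,hk,hm,hp,hr,hu,hv,km,kp,kr,ku,kv,mp,mr,mu,mv,pr,pu,pv,ru,uv
∂2: piv[apv,dhk,dhm,dhr,dhu,dkp,dmp,dmu,hkr,hku,hmp,hmr,hru,kmp,muv,puv] rk=16  ker:hmu,kru
b_1=(32−8)−16=8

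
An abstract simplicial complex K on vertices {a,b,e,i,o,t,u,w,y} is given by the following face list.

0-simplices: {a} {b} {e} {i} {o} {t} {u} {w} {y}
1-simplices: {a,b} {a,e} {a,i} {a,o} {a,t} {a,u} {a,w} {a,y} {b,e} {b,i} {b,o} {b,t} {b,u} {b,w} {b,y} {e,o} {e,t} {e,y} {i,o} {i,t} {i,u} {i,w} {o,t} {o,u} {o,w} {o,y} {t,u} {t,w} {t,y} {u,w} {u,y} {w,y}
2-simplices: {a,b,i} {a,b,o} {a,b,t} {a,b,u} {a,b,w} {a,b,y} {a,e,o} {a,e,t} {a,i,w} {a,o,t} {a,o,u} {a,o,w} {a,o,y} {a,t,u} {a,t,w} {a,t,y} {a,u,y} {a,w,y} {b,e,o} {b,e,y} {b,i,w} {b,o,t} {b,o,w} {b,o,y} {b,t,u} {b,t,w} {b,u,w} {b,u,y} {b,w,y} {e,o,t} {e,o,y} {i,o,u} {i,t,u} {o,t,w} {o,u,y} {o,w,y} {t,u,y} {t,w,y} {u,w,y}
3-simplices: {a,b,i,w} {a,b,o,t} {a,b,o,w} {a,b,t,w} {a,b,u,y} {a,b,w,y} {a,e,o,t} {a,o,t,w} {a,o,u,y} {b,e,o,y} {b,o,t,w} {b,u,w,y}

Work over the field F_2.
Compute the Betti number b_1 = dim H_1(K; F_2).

b_1=1

n_0=9 n_1=32 n_2=39 n_3=12  [Z2]
∂1: piv[ab,ae,ai,ao,at,au,aw,ay] rk=8  ker:be,bi,bo,bt,bu,bw,by,eo,et,ey,io,it,iu,iw,ot,ou,ow,oy,tu,tw,ty,uw,uy,wy
∂2: piv[abi,abo,abt,abu,abw,aby,aeo,aet,aiw,aot,aou,aow,aoy,atu,atw,aty,auy,awy,beo,bey,buw,iou,itu] rk=23  ker:biw,bot,bow,boy,btu,btw,buy,bwy,eot,eoy,otw,ouy,owy,tuy,twy,uwy
∂3: piv[abiw,abot,abow,abtw,abuy,abwy,aeot,aotw,aouy,beoy,buwy] rk=11  ker:botw
b_1=(32−8)−23=1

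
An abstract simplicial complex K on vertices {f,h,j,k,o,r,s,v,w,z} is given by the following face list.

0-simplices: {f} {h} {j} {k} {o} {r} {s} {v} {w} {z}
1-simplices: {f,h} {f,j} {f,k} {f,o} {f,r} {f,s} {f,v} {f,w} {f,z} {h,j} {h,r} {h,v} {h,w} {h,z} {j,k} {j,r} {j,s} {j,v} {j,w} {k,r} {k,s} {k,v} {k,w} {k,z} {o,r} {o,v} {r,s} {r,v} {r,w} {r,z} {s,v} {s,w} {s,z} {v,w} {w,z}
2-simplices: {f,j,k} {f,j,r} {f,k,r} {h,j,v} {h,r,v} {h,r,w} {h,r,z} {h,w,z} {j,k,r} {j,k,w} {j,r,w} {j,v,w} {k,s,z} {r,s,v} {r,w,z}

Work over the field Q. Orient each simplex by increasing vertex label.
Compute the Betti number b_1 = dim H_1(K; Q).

b_1=13

n_0=10 n_1=35 n_2=15  [Q]
∂1: piv[fh,fj,fk,fo,fr,fs,fv,fw,fz] rk=9  ker:hj,hr,hv,hw,hz,jk,jr,js,jv,jw,kr,ks,kv,kw,kz,or,ov,rs,rv,rw,rz,sv,sw,sz,vw,wz
∂2: piv[fjk,fjr,fkr,hjv,hrv,hrw,hrz,hwz,jkw,jrw,jvw,ksz,rsv] rk=13  ker:jkr,rwz
b_1=(35−9)−13=13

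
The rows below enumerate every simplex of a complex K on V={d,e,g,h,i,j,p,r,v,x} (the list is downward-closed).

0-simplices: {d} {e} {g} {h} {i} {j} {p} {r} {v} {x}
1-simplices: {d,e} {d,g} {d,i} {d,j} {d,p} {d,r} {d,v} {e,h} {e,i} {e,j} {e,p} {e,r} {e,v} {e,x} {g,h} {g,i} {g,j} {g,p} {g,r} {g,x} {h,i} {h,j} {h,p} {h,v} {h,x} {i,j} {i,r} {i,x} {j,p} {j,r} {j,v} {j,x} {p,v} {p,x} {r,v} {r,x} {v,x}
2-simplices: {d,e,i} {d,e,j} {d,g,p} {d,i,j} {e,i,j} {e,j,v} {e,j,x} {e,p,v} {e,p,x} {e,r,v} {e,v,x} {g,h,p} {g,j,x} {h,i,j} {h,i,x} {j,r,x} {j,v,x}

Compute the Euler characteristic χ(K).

χ(K)=-10

n_0=10 n_1=37 n_2=17
χ=+10−37+17=-10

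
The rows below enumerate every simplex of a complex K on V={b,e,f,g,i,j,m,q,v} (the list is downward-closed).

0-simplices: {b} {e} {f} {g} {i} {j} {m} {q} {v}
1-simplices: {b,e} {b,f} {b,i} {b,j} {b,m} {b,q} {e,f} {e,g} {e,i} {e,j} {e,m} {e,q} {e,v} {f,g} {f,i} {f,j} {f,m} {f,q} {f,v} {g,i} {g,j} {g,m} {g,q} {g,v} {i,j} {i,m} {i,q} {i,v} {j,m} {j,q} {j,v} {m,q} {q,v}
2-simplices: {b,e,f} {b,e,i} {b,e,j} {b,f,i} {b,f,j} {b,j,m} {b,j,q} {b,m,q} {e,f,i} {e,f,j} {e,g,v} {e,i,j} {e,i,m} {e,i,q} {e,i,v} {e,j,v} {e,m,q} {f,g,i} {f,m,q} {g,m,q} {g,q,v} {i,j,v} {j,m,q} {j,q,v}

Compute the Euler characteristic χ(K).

χ(K)=0

n_0=9 n_1=33 n_2=24
χ=+9−33+24=0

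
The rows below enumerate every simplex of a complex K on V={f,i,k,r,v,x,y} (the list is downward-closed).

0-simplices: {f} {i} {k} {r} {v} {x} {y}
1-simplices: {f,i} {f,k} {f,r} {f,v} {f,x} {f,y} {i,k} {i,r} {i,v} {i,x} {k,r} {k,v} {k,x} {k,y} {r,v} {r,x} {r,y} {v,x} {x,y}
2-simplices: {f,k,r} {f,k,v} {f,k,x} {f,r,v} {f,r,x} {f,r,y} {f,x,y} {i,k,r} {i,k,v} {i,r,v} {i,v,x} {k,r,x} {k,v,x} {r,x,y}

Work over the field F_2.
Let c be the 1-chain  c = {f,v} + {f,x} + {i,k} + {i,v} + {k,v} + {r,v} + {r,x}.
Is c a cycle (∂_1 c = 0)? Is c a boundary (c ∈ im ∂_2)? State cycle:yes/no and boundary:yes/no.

n_0=7 n_1=19 n_2=14  [Z2]
∂1: piv[fi,fk,fr,fv,fx,fy] rk=6  ker:ik,ir,iv,ix,kr,kv,kx,ky,rv,rx,ry,vx,xy
∂2: piv[fkr,fkv,fkx,frv,frx,fry,fxy,ikr,ikv,ivx,kvx] rk=11  ker:irv,krx,rxy
∂1c = 0
c vs im∂2: reduces to 0 ⇒ boundary

cycle:yes boundary:yes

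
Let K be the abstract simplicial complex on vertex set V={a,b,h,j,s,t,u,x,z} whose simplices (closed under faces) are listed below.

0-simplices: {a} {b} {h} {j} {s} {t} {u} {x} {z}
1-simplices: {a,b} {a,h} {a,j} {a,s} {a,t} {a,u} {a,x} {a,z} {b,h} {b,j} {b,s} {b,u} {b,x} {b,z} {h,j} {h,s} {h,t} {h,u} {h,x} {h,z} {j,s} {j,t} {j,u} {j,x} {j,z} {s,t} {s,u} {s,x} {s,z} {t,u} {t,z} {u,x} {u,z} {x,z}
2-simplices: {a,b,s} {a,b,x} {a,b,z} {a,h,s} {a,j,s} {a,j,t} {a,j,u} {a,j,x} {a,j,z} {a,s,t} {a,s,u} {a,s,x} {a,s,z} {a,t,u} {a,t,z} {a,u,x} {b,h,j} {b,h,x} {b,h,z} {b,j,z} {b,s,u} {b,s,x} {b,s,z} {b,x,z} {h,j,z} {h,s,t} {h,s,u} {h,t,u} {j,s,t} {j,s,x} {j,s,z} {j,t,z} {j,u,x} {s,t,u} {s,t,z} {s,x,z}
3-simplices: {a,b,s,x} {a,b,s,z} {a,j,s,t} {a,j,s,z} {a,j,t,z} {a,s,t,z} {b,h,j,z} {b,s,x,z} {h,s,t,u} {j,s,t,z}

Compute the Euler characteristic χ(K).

n_0=9 n_1=34 n_2=36 n_3=10
χ=+9−34+36−10=1

χ(K)=1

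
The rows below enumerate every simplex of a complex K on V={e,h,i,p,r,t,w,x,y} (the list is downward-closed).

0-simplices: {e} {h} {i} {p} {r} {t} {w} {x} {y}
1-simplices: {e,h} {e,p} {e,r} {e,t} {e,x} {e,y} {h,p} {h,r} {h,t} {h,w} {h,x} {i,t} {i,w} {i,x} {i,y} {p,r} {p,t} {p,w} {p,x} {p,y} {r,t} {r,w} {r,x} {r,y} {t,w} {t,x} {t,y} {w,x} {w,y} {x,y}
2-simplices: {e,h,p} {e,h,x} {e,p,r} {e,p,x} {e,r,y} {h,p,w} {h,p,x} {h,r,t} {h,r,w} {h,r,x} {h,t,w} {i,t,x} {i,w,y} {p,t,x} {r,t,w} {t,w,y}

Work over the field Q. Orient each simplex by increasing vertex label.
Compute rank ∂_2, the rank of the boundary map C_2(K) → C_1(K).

n_0=9 n_1=30 n_2=16  [Q]
∂1: piv[eh,ep,er,et,ex,ey,hw,it] rk=8  ker:hp,hr,ht,hx,iw,ix,iy,pr,pt,pw,px,py,rt,rw,rx,ry,tw,tx,ty,wx,wy,xy
∂2: piv[ehp,ehx,epr,epx,ery,hpw,hrt,hrw,hrx,htw,itx,iwy,ptx,twy] rk=14  ker:hpx,rtw
rk∂_2=14

rank∂_2=14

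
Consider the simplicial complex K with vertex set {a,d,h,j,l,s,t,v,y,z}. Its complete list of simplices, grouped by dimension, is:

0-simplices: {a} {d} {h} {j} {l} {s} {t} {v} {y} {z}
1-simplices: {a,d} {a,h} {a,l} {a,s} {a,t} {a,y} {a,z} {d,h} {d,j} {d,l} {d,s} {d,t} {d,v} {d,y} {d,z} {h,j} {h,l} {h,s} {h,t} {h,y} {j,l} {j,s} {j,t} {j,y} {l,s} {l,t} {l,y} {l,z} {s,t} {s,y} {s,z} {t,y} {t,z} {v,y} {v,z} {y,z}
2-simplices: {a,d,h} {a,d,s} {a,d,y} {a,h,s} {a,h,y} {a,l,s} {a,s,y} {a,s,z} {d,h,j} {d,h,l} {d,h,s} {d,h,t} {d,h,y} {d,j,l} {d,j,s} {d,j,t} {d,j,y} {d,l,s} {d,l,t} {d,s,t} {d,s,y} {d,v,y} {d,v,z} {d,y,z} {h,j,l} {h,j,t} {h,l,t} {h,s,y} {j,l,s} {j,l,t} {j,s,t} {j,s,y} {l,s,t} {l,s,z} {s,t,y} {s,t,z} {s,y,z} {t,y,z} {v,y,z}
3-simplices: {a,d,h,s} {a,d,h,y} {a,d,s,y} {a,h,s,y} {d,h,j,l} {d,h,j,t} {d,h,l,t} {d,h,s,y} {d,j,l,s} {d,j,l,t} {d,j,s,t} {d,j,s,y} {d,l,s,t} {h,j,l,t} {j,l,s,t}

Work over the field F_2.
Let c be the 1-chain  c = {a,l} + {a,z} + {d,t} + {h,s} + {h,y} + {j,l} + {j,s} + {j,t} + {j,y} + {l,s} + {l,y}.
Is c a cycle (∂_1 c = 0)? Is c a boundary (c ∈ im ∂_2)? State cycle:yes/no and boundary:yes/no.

n_0=10 n_1=36 n_2=39 n_3=15  [Z2]
∂1: piv[ad,ah,al,as,at,ay,az,dj,dv] rk=9  ker:dh,dl,ds,dt,dy,dz,hj,hl,hs,ht,hy,jl,js,jt,jy,ls,lt,ly,lz,st,sy,sz,ty,tz,vy,vz,yz
∂2: piv[adh,ads,ady,ahs,ahy,als,asy,asz,dhj,dhl,dht,djl,djs,djt,djy,dls,dlt,dst,dvy,dvz,dyz,lsz,sty,stz,syz] rk=25  ker:dhs,dhy,dsy,hjl,hjt,hlt,hsy,jls,jlt,jst,jsy,lst,tyz,vyz
∂3: piv[adhs,adhy,adsy,ahsy,dhjl,dhjt,dhlt,djls,djlt,djst,djsy,dlst] rk=12  ker:dhsy,hjlt,jlst
∂1c = {d} + {s} + {y} + {z}

cycle:no boundary:no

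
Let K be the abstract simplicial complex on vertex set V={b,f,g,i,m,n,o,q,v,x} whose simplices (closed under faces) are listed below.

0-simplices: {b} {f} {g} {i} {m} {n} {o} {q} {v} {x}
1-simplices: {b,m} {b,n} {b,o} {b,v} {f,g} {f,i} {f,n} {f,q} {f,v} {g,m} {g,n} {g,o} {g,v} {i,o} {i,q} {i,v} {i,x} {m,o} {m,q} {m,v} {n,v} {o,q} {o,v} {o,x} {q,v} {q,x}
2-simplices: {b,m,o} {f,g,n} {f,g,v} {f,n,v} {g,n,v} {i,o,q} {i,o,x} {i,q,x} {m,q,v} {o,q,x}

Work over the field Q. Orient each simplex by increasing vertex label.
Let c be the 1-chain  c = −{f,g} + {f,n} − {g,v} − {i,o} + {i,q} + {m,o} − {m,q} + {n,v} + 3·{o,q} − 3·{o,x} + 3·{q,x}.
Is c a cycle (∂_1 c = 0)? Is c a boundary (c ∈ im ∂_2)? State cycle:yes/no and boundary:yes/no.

cycle:yes boundary:no

n_0=10 n_1=26 n_2=10  [Q]
∂1: piv[bm,bn,bo,bv,fg,fi,fn,fq,ix] rk=9  ker:fv,gm,gn,go,gv,io,iq,iv,mo,mq,mv,nv,oq,ov,ox,qv,qx
∂2: piv[bmo,fgn,fgv,fnv,ioq,iox,iqx,mqv] rk=8  ker:gnv,oqx
∂1c = 0
c vs im∂2: residual ≠ 0 ⇒ not boundary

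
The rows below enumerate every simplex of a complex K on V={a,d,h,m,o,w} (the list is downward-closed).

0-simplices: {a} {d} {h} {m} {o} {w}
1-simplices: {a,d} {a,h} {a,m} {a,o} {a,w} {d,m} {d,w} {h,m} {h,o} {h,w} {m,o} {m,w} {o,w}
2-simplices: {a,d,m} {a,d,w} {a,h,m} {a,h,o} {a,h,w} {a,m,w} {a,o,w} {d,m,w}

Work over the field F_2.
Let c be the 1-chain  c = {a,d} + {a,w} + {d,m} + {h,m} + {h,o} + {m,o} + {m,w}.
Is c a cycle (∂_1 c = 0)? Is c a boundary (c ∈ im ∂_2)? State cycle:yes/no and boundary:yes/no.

cycle:yes boundary:no

n_0=6 n_1=13 n_2=8  [Z2]
∂1: piv[ad,ah,am,ao,aw] rk=5  ker:dm,dw,hm,ho,hw,mo,mw,ow
∂2: piv[adm,adw,ahm,aho,ahw,amw,aow] rk=7  ker:dmw
∂1c = 0
c vs im∂2: residual ≠ 0 ⇒ not boundary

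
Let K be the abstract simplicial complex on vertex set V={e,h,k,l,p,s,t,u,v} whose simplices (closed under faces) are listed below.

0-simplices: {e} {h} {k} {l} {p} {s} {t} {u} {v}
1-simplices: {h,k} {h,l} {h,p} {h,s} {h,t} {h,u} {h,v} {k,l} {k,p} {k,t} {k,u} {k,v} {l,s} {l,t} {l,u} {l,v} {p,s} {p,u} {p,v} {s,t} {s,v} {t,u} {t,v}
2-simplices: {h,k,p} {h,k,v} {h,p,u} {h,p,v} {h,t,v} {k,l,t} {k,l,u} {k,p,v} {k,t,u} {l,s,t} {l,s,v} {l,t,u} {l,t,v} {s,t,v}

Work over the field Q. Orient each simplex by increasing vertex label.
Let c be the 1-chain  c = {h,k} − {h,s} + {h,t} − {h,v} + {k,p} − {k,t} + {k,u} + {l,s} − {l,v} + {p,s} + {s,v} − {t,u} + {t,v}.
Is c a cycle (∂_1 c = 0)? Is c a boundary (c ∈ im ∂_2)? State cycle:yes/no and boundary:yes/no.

n_0=9 n_1=23 n_2=14  [Q]
∂1: piv[hk,hl,hp,hs,ht,hu,hv] rk=7  ker:kl,kp,kt,ku,kv,ls,lt,lu,lv,ps,pu,pv,st,sv,tu,tv
∂2: piv[hkp,hkv,hpu,hpv,htv,klt,klu,ktu,lst,lsv,ltv] rk=11  ker:kpv,ltu,stv
∂1c = 0
c vs im∂2: residual ≠ 0 ⇒ not boundary

cycle:yes boundary:no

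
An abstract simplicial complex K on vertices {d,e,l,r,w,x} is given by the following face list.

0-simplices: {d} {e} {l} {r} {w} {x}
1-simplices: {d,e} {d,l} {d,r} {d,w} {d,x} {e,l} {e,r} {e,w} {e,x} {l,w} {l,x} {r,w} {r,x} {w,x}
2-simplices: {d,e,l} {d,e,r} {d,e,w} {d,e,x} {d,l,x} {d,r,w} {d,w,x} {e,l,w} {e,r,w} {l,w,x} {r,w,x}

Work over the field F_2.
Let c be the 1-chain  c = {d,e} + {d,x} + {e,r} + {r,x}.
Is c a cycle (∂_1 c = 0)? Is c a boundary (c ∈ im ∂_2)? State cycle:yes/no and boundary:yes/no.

n_0=6 n_1=14 n_2=11  [Z2]
∂1: piv[de,dl,dr,dw,dx] rk=5  ker:el,er,ew,ex,lw,lx,rw,rx,wx
∂2: piv[del,der,dew,dex,dlx,drw,dwx,elw,rwx] rk=9  ker:erw,lwx
∂1c = 0
c vs im∂2: reduces to 0 ⇒ boundary

cycle:yes boundary:yes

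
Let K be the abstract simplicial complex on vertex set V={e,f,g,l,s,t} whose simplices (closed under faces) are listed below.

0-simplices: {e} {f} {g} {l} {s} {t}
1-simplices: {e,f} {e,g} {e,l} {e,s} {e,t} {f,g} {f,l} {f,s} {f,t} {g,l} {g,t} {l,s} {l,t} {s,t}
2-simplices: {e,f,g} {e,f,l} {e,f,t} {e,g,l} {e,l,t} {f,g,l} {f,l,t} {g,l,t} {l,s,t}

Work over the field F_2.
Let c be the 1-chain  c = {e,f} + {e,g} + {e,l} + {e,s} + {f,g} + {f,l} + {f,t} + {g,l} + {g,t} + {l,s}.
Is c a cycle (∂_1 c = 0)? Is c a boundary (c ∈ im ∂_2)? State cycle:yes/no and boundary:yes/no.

n_0=6 n_1=14 n_2=9  [Z2]
∂1: piv[ef,eg,el,es,et] rk=5  ker:fg,fl,fs,ft,gl,gt,ls,lt,st
∂2: piv[efg,efl,eft,egl,elt,glt,lst] rk=7  ker:fgl,flt
∂1c = 0
c vs im∂2: residual ≠ 0 ⇒ not boundary

cycle:yes boundary:no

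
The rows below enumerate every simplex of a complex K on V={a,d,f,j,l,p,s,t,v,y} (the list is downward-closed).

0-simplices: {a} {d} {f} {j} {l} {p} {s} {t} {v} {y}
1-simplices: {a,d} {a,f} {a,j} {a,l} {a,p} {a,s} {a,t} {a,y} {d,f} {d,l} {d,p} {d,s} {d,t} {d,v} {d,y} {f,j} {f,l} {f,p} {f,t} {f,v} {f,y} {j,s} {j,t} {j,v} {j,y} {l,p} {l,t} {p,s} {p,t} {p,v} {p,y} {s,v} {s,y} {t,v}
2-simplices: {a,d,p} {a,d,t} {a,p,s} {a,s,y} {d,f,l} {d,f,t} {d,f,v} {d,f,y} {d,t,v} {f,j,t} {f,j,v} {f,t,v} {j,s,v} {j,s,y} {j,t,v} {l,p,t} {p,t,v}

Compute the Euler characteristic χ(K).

χ(K)=-7

n_0=10 n_1=34 n_2=17
χ=+10−34+17=-7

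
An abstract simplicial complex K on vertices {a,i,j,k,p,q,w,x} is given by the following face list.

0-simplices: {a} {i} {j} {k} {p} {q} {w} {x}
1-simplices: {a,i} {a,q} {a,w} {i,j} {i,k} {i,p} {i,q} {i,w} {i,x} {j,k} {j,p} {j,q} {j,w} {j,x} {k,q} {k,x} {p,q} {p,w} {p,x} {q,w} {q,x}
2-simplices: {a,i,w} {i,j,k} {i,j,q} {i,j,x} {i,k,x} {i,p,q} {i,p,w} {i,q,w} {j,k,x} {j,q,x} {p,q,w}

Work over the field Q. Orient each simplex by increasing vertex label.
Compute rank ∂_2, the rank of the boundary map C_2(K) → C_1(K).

rank∂_2=9

n_0=8 n_1=21 n_2=11  [Q]
∂1: piv[ai,aq,aw,ij,ik,ip,ix] rk=7  ker:iq,iw,jk,jp,jq,jw,jx,kq,kx,pq,pw,px,qw,qx
∂2: piv[aiw,ijk,ijq,ijx,ikx,ipq,ipw,iqw,jqx] rk=9  ker:jkx,pqw
rk∂_2=9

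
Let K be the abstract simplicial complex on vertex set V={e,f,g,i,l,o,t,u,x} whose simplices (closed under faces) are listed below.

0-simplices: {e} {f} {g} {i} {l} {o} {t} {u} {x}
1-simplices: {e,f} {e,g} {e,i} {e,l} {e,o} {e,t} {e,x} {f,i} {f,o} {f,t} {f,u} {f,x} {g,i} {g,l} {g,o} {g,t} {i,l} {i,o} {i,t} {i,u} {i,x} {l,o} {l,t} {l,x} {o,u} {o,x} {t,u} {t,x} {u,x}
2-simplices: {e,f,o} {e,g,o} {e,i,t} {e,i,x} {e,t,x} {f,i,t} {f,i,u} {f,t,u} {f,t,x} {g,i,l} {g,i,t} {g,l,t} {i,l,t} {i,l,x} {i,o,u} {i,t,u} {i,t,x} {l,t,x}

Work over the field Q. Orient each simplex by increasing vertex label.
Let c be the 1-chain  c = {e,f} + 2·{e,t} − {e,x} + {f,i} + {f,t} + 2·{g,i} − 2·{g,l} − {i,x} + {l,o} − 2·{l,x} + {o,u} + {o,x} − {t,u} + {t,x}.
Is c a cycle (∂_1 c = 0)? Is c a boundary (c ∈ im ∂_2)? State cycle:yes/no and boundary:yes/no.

cycle:no boundary:no

n_0=9 n_1=29 n_2=18  [Q]
∂1: piv[ef,eg,ei,el,eo,et,ex,fu] rk=8  ker:fi,fo,ft,fx,gi,gl,go,gt,il,io,it,iu,ix,lo,lt,lx,ou,ox,tu,tx,ux
∂2: piv[efo,ego,eit,eix,etx,fit,fiu,ftu,ftx,gil,git,glt,ilx,iou] rk=14  ker:ilt,itu,itx,ltx
∂1c = −2·{e} − {f} + 4·{i} − {l} − {o} + 3·{t} − 2·{x}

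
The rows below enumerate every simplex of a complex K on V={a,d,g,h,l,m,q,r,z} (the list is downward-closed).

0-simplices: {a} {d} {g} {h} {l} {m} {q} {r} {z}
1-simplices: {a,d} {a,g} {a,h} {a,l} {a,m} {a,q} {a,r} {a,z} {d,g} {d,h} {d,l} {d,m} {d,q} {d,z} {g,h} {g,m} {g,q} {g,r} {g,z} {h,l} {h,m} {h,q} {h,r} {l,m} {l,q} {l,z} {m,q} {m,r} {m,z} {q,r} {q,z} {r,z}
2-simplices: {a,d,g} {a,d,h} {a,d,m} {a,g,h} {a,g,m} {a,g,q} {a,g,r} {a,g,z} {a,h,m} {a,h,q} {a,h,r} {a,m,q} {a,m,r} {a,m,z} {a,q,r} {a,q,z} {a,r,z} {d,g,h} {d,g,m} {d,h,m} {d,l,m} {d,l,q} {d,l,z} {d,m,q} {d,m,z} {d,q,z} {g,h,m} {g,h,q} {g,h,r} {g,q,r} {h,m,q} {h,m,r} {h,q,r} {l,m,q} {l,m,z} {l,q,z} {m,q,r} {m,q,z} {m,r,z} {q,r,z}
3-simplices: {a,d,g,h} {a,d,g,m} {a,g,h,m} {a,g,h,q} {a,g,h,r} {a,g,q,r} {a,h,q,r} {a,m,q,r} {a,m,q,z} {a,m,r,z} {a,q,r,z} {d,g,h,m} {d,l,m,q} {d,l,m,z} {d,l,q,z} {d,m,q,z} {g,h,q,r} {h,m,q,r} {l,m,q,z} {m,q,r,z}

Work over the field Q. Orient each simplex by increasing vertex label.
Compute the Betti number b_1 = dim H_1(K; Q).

b_1=2

n_0=9 n_1=32 n_2=40 n_3=20  [Q]
∂1: piv[ad,ag,ah,al,am,aq,ar,az] rk=8  ker:dg,dh,dl,dm,dq,dz,gh,gm,gq,gr,gz,hl,hm,hq,hr,lm,lq,lz,mq,mr,mz,qr,qz,rz
∂2: piv[adg,adh,adm,agh,agm,agq,agr,agz,ahm,ahq,ahr,amq,amr,amz,aqr,aqz,arz,dlm,dlq,dlz,dmq,dmz] rk=22  ker:dgh,dgm,dhm,dqz,ghm,ghq,ghr,gqr,hmq,hmr,hqr,lmq,lmz,lqz,mqr,mqz,mrz,qrz
∂3: piv[adgh,adgm,aghm,aghq,aghr,agqr,ahqr,amqr,amqz,amrz,aqrz,dghm,dlmq,dlmz,dlqz,dmqz,hmqr] rk=17  ker:ghqr,lmqz,mqrz
b_1=(32−8)−22=2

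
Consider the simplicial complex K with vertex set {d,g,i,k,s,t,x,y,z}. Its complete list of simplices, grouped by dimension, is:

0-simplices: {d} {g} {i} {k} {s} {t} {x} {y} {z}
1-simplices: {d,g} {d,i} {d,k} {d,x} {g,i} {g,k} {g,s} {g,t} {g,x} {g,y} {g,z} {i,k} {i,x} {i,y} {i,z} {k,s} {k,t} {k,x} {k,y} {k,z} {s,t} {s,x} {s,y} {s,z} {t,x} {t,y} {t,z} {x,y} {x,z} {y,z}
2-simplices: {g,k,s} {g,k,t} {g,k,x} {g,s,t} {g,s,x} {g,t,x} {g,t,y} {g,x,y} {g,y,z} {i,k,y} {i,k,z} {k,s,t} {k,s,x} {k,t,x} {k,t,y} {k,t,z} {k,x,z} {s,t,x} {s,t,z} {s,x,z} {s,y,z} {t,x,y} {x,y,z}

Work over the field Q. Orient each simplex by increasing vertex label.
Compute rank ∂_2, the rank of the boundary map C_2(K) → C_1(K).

n_0=9 n_1=30 n_2=23  [Q]
∂1: piv[dg,di,dk,dx,gs,gt,gy,gz] rk=8  ker:gi,gk,gx,ik,ix,iy,iz,ks,kt,kx,ky,kz,st,sx,sy,sz,tx,ty,tz,xy,xz,yz
∂2: piv[gks,gkt,gkx,gst,gsx,gtx,gty,gxy,gyz,iky,ikz,kty,ktz,kxz,stz,syz,xyz] rk=17  ker:kst,ksx,ktx,stx,sxz,txy
rk∂_2=17

rank∂_2=17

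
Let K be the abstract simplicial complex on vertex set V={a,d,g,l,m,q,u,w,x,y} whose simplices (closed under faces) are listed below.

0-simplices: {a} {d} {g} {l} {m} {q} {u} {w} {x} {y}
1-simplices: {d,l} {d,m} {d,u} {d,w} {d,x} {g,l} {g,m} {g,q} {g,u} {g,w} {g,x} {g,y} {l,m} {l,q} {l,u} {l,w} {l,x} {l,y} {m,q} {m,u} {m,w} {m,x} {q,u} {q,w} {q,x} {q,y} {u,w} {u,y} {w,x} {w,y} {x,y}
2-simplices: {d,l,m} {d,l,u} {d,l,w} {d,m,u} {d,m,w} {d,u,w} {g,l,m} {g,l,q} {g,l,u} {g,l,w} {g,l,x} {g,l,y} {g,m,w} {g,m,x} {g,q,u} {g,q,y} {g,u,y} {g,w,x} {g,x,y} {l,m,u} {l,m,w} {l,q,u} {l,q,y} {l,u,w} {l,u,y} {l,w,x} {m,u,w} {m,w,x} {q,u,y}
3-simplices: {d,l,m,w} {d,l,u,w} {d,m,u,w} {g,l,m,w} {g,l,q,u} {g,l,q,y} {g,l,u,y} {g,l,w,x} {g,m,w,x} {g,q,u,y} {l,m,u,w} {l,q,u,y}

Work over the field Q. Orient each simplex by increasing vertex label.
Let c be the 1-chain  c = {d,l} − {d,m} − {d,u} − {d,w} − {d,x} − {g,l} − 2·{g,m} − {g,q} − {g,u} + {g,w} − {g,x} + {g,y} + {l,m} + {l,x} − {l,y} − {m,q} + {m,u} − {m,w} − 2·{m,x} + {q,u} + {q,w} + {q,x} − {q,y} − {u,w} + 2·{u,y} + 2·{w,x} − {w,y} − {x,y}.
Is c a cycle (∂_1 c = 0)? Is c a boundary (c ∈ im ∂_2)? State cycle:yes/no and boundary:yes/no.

cycle:no boundary:no

n_0=10 n_1=31 n_2=29 n_3=12  [Q]
∂1: piv[dl,dm,du,dw,dx,gl,gq,gy] rk=8  ker:gm,gu,gw,gx,lm,lq,lu,lw,lx,ly,mq,mu,mw,mx,qu,qw,qx,qy,uw,uy,wx,wy,xy
∂2: piv[dlm,dlu,dlw,dmu,dmw,duw,glm,glq,glu,glw,glx,gly,gmx,gqu,gqy,guy,gwx,gxy] rk=18  ker:gmw,lmu,lmw,lqu,lqy,luw,luy,lwx,muw,mwx,quy
∂3: piv[dlmw,dluw,dmuw,glmw,glqu,glqy,gluy,glwx,gmwx,gquy,lmuw] rk=11  ker:lquy
∂1c = 3·{d} + 4·{g} − {l} + {m} − 4·{q} − {u} − 2·{w} + {x} − {y}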